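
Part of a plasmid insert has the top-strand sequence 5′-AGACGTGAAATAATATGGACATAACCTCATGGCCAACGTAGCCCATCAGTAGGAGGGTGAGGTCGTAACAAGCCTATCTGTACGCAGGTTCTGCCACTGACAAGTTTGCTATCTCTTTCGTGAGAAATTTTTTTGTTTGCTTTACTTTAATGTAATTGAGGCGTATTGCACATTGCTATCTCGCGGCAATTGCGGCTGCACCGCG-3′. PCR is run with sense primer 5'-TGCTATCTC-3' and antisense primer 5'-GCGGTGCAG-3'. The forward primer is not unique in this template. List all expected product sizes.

The forward primer TGCTATCTC matches the top strand at positions 107–115, 174–182.
The reverse primer's reverse complement is CTGCACCGC, matching at positions 196–204.
Each forward site pairs with the reverse site to give a product ending at position 204: sizes 98, 31 bp.

98 bp, 31 bp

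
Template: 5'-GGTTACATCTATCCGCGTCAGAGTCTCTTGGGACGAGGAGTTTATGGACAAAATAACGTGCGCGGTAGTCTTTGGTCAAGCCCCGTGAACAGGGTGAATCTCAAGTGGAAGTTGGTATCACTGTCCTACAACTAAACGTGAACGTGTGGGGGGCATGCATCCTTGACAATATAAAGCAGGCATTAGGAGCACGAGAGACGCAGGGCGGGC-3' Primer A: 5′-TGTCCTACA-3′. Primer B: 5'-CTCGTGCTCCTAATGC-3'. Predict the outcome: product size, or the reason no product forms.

Yes — a 74 bp product.

Primer A (TGTCCTACA) matches the top strand at positions 122–130; it acts as a forward primer.
Primer B's reverse complement is GCATTAGGAGCACGAG, matching the top strand at positions 180–195; it acts as a reverse primer.
The 3' ends face each other across positions 122–195, giving a 74 bp product.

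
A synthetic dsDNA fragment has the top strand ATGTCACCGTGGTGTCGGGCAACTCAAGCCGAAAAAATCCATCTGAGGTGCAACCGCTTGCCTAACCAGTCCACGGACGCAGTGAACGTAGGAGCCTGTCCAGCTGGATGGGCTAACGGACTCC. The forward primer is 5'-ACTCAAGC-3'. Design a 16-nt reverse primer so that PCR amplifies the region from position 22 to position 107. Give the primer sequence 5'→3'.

The product's 3' end on the top strand is position 107.
The reverse primer anneals to the top strand over positions 92–107, i.e. to GAGCCTGTCCAGCTGG.
Its sequence written 5'→3' is the reverse complement: CCAGCTGGACAGGCTC.

5'-CCAGCTGGACAGGCTC-3'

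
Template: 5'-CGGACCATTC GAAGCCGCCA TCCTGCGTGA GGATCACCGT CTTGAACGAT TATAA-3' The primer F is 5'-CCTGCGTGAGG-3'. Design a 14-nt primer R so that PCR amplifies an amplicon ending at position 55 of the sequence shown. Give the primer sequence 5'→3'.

The forward primer binds at positions 22–32; the product's 3' end on the top strand is position 55.
The reverse primer anneals to the top strand over positions 42–55, i.e. to TTGAACGATTATAA.
Its sequence written 5'→3' is the reverse complement: TTATAATCGTTCAA.

5'-TTATAATCGTTCAA-3'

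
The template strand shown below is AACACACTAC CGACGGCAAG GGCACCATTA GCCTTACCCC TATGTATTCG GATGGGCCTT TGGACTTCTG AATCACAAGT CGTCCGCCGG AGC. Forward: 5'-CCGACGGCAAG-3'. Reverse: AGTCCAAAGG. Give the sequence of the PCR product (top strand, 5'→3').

The forward primer matches the template at positions 10–20.
Taking the reverse complement of AGTCCAAAGG gives CCTTTGGACT, found at positions 57–66 on the template; the primer anneals here to the top strand with its 3' end pointing upstream.
The product is the template from position 10 through 66 (57 bp).

5'-CCGACGGCAAGGGCACCATTAGCCTTACCCCTATGTATTCGGATGGGCCTTTGGACT-3'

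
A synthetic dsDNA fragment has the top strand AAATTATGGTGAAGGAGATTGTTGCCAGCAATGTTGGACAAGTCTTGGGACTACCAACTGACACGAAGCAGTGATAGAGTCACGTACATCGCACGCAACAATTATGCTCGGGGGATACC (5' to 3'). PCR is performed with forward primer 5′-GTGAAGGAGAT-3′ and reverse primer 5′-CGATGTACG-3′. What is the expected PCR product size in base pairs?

83 bp

The forward primer matches the template at positions 9–19.
Reverse complement of the reverse primer: CGTACATCG. This occurs on the top strand at positions 83–91.
The product runs from position 9 to position 91, so its length is 91 − 9 + 1 = 83 bp.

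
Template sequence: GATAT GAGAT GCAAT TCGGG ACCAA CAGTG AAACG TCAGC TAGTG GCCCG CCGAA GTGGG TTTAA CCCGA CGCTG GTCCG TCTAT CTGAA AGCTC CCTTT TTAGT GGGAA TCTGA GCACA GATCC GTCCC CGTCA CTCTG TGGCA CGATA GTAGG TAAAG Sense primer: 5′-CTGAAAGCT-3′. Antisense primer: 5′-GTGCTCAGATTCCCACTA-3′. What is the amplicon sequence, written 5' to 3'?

Forward primer CTGAAAGCT is found on the top strand at positions 86–94.
The reverse primer's reverse complement is TAGTGGGAATCTGAGCAC, which matches the template at positions 102–119.
The product is the template from position 86 through 119 (34 bp).

5'-CTGAAAGCTCCCTTTTTAGTGGGAATCTGAGCAC-3'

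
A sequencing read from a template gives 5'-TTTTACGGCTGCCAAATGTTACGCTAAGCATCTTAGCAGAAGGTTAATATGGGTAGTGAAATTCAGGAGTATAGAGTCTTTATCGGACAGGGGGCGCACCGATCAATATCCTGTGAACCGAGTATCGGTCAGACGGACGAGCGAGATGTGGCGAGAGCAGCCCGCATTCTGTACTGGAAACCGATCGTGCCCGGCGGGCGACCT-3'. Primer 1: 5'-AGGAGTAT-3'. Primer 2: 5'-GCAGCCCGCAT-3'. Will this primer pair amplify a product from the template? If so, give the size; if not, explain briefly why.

No product — both primers anneal to the same strand and extend in the same direction.

Primer 1 (AGGAGTAT) matches the top strand at positions 65–72 (3' end points downstream).
Primer 2 (GCAGCCCGCAT) also matches the top strand directly, at positions 157–167 — its reverse complement ATGCGGGCTGC is not present.
Both primers anneal to the bottom strand with 3' ends pointing the same way, so neither can prime synthesis back toward the other.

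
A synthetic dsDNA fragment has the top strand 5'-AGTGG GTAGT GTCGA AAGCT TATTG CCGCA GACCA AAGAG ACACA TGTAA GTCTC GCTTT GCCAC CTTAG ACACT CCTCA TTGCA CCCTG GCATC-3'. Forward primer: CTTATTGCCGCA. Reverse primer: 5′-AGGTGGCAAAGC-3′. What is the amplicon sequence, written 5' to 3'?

Forward primer CTTATTGCCGCA is found on the top strand at positions 19–30.
Reverse complement of the reverse primer: GCTTTGCCACCT. This occurs on the top strand at positions 56–67.
The product is the template from position 19 through 67 (49 bp).

5'-CTTATTGCCGCAGACCAAAGAGACACATGTAAGTCTCGCTTTGCCACCT-3'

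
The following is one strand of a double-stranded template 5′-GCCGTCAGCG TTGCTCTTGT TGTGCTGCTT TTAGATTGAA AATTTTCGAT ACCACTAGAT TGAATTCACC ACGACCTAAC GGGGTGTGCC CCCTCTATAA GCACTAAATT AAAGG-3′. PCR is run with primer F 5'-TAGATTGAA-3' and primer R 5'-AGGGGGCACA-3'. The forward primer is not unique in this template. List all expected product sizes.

63 bp, 39 bp

The forward primer TAGATTGAA matches the top strand at positions 32–40, 56–64.
The reverse primer's reverse complement is TGTGCCCCCT, matching at positions 85–94.
Each forward site pairs with the reverse site to give a product ending at position 94: sizes 63, 39 bp.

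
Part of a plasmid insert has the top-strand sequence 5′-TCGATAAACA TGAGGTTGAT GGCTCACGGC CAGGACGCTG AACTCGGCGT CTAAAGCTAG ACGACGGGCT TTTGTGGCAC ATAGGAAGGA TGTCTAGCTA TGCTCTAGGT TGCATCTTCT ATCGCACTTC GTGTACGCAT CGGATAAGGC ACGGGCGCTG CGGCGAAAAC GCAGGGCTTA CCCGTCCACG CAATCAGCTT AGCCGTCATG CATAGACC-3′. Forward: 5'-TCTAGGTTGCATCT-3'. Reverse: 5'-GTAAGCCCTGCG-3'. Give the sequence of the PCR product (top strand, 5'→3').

5'-TCTAGGTTGCATCTTCTATCGCACTTCGTGTACGCATCGGATAAGGCACGGGCGCTGCGGCGAAAACGCAGGGCTTAC-3'

The forward primer matches the template at positions 104–117.
Reverse complement of the reverse primer: CGCAGGGCTTAC. This occurs on the top strand at positions 170–181.
The product is the template from position 104 through 181 (78 bp).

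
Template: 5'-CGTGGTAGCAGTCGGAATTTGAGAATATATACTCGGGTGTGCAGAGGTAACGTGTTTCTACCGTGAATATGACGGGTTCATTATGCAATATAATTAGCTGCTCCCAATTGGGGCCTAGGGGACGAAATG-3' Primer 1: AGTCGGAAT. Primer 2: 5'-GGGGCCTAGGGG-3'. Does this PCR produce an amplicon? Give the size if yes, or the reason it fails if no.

No product — both primers anneal to the same strand and extend in the same direction.

Primer 1 (AGTCGGAAT) matches the top strand at positions 10–18 (3' end points downstream).
Primer 2 (GGGGCCTAGGGG) also matches the top strand directly, at positions 110–121 — its reverse complement CCCCTAGGCCCC is not present.
Both primers anneal to the bottom strand with 3' ends pointing the same way, so neither can prime synthesis back toward the other.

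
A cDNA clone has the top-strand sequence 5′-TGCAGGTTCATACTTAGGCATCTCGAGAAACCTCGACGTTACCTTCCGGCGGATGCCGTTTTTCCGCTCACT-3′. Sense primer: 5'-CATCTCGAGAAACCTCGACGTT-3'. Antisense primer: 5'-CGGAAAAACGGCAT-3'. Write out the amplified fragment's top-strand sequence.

5'-CATCTCGAGAAACCTCGACGTTACCTTCCGGCGGATGCCGTTTTTCCG-3'

Scanning the template, CATCTCGAGAAACCTCGACGTT occurs at positions 19–40; this primer anneals to the bottom strand there with its 3' end pointing downstream.
Taking the reverse complement of CGGAAAAACGGCAT gives ATGCCGTTTTTCCG, found at positions 53–66 on the template; the primer anneals here to the top strand with its 3' end pointing upstream.
The product is the template from position 19 through 66 (48 bp).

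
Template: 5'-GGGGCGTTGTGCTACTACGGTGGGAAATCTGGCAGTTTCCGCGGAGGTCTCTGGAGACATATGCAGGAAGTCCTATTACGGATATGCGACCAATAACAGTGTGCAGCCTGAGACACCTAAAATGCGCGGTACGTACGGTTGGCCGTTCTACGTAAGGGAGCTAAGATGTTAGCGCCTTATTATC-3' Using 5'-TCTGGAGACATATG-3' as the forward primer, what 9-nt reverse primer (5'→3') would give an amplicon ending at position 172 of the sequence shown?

5'-CTAACATCT-3'

The forward primer binds at positions 50–63; the product's 3' end on the top strand is position 172.
The reverse primer anneals to the top strand over positions 164–172, i.e. to AGATGTTAG.
Its sequence written 5'→3' is the reverse complement: CTAACATCT.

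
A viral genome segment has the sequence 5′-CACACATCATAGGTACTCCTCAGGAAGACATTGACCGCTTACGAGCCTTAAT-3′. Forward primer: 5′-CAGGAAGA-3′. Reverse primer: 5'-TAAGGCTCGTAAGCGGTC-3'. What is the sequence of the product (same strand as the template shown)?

5'-CAGGAAGACATTGACCGCTTACGAGCCTTA-3'

The forward primer matches the template at positions 21–28.
The reverse primer's reverse complement is GACCGCTTACGAGCCTTA, which matches the template at positions 33–50.
The product is the template from position 21 through 50 (30 bp).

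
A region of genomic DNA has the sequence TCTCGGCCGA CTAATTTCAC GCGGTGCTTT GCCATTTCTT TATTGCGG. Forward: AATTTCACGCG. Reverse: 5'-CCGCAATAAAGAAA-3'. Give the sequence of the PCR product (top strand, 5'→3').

Scanning the template, AATTTCACGCG occurs at positions 13–23; this primer anneals to the bottom strand there with its 3' end pointing downstream.
The reverse primer's reverse complement is TTTCTTTATTGCGG, which matches the template at positions 35–48.
The product is the template from position 13 through 48 (36 bp).

5'-AATTTCACGCGGTGCTTTGCCATTTCTTTATTGCGG-3'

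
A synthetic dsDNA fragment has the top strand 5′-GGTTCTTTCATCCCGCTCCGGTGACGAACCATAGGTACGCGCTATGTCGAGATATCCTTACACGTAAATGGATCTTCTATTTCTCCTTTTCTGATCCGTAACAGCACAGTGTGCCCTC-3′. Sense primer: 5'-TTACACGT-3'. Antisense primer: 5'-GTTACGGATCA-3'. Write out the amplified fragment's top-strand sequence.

Scanning the template, TTACACGT occurs at positions 58–65; this primer anneals to the bottom strand there with its 3' end pointing downstream.
Reverse complement of the reverse primer: TGATCCGTAAC. This occurs on the top strand at positions 92–102.
The product is the template from position 58 through 102 (45 bp).

5'-TTACACGTAAATGGATCTTCTATTTCTCCTTTTCTGATCCGTAAC-3'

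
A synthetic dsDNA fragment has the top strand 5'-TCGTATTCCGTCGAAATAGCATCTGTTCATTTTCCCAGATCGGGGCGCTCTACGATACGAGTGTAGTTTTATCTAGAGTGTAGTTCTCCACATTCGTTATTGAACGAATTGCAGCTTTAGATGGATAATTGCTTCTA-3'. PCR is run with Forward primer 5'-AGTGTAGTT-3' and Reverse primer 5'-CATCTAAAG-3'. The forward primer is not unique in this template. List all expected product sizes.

64 bp, 47 bp

The forward primer AGTGTAGTT matches the top strand at positions 60–68, 77–85.
The reverse primer's reverse complement is CTTTAGATG, matching at positions 115–123.
Each forward site pairs with the reverse site to give a product ending at position 123: sizes 64, 47 bp.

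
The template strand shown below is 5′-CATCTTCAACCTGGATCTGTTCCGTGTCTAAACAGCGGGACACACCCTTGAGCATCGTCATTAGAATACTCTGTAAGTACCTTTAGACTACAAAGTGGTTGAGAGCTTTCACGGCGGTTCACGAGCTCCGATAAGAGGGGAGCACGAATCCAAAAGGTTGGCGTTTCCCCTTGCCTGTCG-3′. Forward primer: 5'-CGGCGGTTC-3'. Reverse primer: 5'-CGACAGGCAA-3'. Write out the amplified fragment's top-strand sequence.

The forward primer matches the template at positions 112–120.
The reverse primer's reverse complement is TTGCCTGTCG, which matches the template at positions 171–180.
The product is the template from position 112 through 180 (69 bp).

5'-CGGCGGTTCACGAGCTCCGATAAGAGGGGAGCACGAATCCAAAAGGTTGGCGTTTCCCCTTGCCTGTCG-3'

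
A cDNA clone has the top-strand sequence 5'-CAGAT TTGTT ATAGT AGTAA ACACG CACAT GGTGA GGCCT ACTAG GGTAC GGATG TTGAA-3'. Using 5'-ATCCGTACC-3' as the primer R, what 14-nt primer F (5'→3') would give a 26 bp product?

The reverse primer's reverse complement GGTACGGAT matches the template at positions 46–54, so the product ends at position 54.
A 26 bp product then starts at position 54 − 26 + 1 = 29.
The forward primer is identical to the top strand there: ATGGTGAGGCCTAC.

5'-ATGGTGAGGCCTAC-3'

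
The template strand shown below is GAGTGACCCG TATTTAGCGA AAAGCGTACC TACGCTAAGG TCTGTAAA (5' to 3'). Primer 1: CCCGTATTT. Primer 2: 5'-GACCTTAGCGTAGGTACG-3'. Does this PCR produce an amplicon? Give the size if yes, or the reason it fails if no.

Primer 1 (CCCGTATTT) matches the top strand at positions 7–15; it acts as a forward primer.
Primer 2's reverse complement is CGTACCTACGCTAAGGTC, matching the top strand at positions 25–42; it acts as a reverse primer.
The 3' ends face each other across positions 7–42, giving a 36 bp product.

Yes — a 36 bp product.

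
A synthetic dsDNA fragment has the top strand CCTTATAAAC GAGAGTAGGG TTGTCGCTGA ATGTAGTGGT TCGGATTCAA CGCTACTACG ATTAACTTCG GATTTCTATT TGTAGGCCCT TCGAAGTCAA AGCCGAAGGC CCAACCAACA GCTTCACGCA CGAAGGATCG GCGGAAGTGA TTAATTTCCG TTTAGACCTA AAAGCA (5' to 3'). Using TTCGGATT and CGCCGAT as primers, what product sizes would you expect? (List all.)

104 bp, 77 bp

The forward primer TTCGGATT matches the top strand at positions 40–47, 67–74.
The reverse primer's reverse complement is ATCGGCG, matching at positions 137–143.
Each forward site pairs with the reverse site to give a product ending at position 143: sizes 104, 77 bp.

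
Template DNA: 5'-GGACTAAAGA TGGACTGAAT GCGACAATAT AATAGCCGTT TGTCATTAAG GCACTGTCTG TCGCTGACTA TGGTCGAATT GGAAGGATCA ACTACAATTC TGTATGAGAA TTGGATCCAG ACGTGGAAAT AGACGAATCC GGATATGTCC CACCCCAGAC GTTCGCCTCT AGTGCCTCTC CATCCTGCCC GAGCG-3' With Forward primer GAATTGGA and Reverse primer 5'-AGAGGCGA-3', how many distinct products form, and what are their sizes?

Two products: 95 bp, 63 bp

The forward primer GAATTGGA matches the top strand at positions 76–83, 108–115.
The reverse primer's reverse complement is TCGCCTCT, matching at positions 163–170.
Each forward site pairs with the reverse site to give a product ending at position 170: sizes 95, 63 bp.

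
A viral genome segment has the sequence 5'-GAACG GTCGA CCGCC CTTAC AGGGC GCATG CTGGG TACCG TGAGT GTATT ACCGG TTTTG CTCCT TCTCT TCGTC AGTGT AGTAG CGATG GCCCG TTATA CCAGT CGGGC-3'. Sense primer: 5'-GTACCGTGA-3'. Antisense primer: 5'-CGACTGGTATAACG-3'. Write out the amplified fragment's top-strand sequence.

5'-GTACCGTGAGTGTATTACCGGTTTTGCTCCTTCTCTTCGTCAGTGTAGTAGCGATGGCCCGTTATACCAGTCG-3'

Forward primer GTACCGTGA is found on the top strand at positions 35–43.
Reverse complement of the reverse primer: CGTTATACCAGTCG. This occurs on the top strand at positions 94–107.
The product is the template from position 35 through 107 (73 bp).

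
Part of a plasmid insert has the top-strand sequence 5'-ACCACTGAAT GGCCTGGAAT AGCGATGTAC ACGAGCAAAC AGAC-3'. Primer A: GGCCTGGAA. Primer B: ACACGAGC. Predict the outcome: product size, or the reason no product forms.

Primer A (GGCCTGGAA) matches the top strand at positions 11–19 (3' end points downstream).
Primer B (ACACGAGC) also matches the top strand directly, at positions 29–36 — its reverse complement GCTCGTGT is not present.
Both primers anneal to the bottom strand with 3' ends pointing the same way, so neither can prime synthesis back toward the other.

No product — both primers anneal to the same strand and extend in the same direction.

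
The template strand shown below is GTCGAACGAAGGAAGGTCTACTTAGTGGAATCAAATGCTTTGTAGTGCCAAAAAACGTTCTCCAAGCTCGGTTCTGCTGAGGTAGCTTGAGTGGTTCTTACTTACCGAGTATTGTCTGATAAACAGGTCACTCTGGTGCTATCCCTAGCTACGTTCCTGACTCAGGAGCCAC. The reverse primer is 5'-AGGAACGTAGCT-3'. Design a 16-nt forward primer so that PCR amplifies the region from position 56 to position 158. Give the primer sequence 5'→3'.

The reverse primer's reverse complement AGCTACGTTCCT matches the template at positions 147–158; the product starts at position 56.
The forward primer is identical to the top strand over positions 56–71: CGTTCTCCAAGCTCGG.

5'-CGTTCTCCAAGCTCGG-3'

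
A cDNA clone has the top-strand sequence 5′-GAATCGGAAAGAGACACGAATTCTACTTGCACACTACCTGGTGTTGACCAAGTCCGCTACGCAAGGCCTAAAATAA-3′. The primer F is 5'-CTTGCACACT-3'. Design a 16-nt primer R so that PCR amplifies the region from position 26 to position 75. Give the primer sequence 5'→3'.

The product's 3' end on the top strand is position 75.
The reverse primer anneals to the top strand over positions 60–75, i.e. to CGCAAGGCCTAAAATA.
Its sequence written 5'→3' is the reverse complement: TATTTTAGGCCTTGCG.

5'-TATTTTAGGCCTTGCG-3'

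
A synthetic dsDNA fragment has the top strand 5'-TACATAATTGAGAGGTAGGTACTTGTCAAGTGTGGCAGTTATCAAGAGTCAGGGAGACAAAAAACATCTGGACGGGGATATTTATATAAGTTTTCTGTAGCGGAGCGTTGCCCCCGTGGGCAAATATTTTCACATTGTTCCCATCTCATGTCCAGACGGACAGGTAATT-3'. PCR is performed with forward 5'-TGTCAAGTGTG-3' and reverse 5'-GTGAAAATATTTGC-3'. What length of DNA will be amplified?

The forward primer matches the template at positions 24–34.
The reverse primer's reverse complement is GCAAATATTTTCAC, which matches the template at positions 120–133.
Amplicon spans positions 24–133: 110 bp.

110 bp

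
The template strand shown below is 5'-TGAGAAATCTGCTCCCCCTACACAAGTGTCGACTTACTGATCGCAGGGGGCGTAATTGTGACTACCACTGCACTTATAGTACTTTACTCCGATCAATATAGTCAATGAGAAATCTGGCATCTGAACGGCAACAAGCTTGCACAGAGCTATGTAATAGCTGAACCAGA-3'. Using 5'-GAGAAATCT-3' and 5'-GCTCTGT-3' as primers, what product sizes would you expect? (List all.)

The forward primer GAGAAATCT matches the top strand at positions 2–10, 107–115.
The reverse primer's reverse complement is ACAGAGC, matching at positions 141–147.
Each forward site pairs with the reverse site to give a product ending at position 147: sizes 146, 41 bp.

146 bp, 41 bp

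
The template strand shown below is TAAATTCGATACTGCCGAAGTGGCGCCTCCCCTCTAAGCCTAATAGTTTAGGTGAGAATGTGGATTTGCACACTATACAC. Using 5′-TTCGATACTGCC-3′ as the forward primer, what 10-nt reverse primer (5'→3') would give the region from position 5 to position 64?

The product's 3' end on the top strand is position 64.
The reverse primer anneals to the top strand over positions 55–64, i.e. to AGAATGTGGA.
Its sequence written 5'→3' is the reverse complement: TCCACATTCT.

5'-TCCACATTCT-3'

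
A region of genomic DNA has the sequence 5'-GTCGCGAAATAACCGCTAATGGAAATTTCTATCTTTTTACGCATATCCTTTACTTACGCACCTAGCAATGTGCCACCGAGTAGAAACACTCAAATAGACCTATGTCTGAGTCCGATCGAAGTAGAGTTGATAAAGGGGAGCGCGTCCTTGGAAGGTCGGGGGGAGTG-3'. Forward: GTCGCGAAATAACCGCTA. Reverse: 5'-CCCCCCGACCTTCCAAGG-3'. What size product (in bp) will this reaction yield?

Scanning the template, GTCGCGAAATAACCGCTA occurs at positions 1–18; this primer anneals to the bottom strand there with its 3' end pointing downstream.
The reverse primer's reverse complement is CCTTGGAAGGTCGGGGGG, which matches the template at positions 146–163.
The product runs from position 1 to position 163, so its length is 163 − 1 + 1 = 163 bp.

163 bp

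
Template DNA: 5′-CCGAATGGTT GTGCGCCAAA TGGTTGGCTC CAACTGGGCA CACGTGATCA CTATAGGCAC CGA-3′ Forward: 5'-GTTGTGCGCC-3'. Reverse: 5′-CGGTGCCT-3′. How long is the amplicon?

Scanning the template, GTTGTGCGCC occurs at positions 8–17; this primer anneals to the bottom strand there with its 3' end pointing downstream.
Taking the reverse complement of CGGTGCCT gives AGGCACCG, found at positions 55–62 on the template; the primer anneals here to the top strand with its 3' end pointing upstream.
The product runs from position 8 to position 62, so its length is 62 − 8 + 1 = 55 bp.

55 bp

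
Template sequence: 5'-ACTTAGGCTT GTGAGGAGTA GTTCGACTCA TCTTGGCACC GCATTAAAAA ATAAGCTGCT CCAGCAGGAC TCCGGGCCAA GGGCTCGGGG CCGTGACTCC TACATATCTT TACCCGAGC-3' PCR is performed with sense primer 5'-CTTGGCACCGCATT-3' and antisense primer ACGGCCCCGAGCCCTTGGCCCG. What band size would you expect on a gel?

63 bp

Scanning the template, CTTGGCACCGCATT occurs at positions 32–45; this primer anneals to the bottom strand there with its 3' end pointing downstream.
Taking the reverse complement of ACGGCCCCGAGCCCTTGGCCCG gives CGGGCCAAGGGCTCGGGGCCGT, found at positions 73–94 on the template; the primer anneals here to the top strand with its 3' end pointing upstream.
The product runs from position 32 to position 94, so its length is 94 − 32 + 1 = 63 bp.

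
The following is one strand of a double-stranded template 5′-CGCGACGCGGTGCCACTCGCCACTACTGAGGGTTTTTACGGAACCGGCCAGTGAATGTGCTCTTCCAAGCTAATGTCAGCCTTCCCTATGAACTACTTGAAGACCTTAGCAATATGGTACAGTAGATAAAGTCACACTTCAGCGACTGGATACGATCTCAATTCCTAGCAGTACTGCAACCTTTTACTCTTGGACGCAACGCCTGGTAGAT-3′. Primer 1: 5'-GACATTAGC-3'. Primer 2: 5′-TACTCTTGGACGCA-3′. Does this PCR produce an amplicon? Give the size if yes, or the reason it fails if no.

No product — the primers' 3' ends point away from each other.

Primer 1 (GACATTAGC) has reverse complement GCTAATGTC, which matches the top strand at positions 69–77; primer 1 anneals to the top strand there with its 3' end pointing upstream toward position 69.
Primer 2 (TACTCTTGGACGCA) matches the top strand directly at positions 185–198; it anneals to the bottom strand with its 3' end pointing downstream toward position 198.
The 3' ends diverge (primer 1 extends toward position 1, primer 2 toward position 211), so the primers never converge on a shared product.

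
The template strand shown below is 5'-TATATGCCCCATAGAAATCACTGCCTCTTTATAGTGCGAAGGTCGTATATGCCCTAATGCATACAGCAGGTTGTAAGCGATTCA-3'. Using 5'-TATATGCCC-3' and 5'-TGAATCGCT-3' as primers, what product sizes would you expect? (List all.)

84 bp, 39 bp

The forward primer TATATGCCC matches the top strand at positions 1–9, 46–54.
The reverse primer's reverse complement is AGCGATTCA, matching at positions 76–84.
Each forward site pairs with the reverse site to give a product ending at position 84: sizes 84, 39 bp.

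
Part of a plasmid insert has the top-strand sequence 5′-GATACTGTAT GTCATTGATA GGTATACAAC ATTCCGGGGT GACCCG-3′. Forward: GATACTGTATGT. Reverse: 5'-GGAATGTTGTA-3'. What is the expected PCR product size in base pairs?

35 bp

The forward primer matches the template at positions 1–12.
Reverse complement of the reverse primer: TACAACATTCC. This occurs on the top strand at positions 25–35.
Amplicon spans positions 1–35: 35 bp.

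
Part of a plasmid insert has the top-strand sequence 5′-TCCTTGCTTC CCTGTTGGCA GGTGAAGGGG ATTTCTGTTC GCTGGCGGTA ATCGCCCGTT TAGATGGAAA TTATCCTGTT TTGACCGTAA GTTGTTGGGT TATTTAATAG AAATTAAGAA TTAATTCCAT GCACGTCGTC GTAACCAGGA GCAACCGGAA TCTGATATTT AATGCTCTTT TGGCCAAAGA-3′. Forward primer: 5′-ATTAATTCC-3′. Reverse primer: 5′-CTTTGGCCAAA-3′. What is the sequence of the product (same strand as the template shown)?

The forward primer matches the template at positions 120–128.
The reverse primer's reverse complement is TTTGGCCAAAG, which matches the template at positions 179–189.
The product is the template from position 120 through 189 (70 bp).

5'-ATTAATTCCATGCACGTCGTCGTAACCAGGAGCAACCGGAATCTGATATTTAATGCTCTTTTGGCCAAAG-3'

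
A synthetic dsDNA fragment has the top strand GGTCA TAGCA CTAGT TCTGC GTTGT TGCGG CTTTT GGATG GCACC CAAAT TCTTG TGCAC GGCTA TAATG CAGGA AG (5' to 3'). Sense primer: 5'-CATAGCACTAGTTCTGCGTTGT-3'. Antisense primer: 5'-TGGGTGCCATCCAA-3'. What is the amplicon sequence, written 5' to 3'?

Forward primer CATAGCACTAGTTCTGCGTTGT is found on the top strand at positions 4–25.
Reverse complement of the reverse primer: TTGGATGGCACCCA. This occurs on the top strand at positions 34–47.
The product is the template from position 4 through 47 (44 bp).

5'-CATAGCACTAGTTCTGCGTTGTTGCGGCTTTTGGATGGCACCCA-3'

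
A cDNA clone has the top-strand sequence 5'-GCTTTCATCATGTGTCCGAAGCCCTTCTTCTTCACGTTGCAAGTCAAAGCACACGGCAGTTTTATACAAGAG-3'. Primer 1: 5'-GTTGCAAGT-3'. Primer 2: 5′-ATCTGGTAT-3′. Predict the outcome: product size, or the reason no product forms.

Primer 2 (ATCTGGTAT) does not match the top strand, and its reverse complement ATACCAGAT does not match either.
With no annealing site for primer 2, no amplification occurs.

No product — primer 2 has no binding site in the template.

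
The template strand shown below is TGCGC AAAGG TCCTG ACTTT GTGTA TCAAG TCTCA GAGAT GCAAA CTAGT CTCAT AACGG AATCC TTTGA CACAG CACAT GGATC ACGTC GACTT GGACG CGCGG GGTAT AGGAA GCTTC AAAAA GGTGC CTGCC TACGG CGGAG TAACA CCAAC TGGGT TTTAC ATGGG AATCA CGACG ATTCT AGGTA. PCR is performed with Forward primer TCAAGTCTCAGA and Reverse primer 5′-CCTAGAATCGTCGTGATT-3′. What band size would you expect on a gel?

Forward primer TCAAGTCTCAGA is found on the top strand at positions 26–37.
The reverse primer's reverse complement is AATCACGACGATTCTAGG, which matches the template at positions 171–188.
Product length = (reverse-primer end) − (forward-primer start) + 1 = 188 − 26 + 1 = 163 bp.

163 bp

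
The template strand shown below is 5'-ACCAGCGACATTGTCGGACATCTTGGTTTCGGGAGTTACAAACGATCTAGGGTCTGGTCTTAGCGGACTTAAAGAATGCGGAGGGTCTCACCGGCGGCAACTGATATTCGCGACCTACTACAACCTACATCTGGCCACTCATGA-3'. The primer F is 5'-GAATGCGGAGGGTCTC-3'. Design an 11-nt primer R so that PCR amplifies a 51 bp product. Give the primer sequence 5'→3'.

5'-GTTGTAGTAGG-3'

The forward primer binds at positions 74–89, so a 51 bp product ends at position 74 + 51 − 1 = 124.
The reverse primer anneals to the top strand over positions 114–124, i.e. to CCTACTACAAC.
Its sequence written 5'→3' is the reverse complement: GTTGTAGTAGG.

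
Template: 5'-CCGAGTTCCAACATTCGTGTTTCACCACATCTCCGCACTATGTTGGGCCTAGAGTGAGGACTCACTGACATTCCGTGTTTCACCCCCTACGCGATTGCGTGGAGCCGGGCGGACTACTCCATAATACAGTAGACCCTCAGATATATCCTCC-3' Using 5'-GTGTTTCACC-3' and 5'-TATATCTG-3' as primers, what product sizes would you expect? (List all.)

The forward primer GTGTTTCACC matches the top strand at positions 17–26, 75–84.
The reverse primer's reverse complement is CAGATATA, matching at positions 138–145.
Each forward site pairs with the reverse site to give a product ending at position 145: sizes 129, 71 bp.

129 bp, 71 bp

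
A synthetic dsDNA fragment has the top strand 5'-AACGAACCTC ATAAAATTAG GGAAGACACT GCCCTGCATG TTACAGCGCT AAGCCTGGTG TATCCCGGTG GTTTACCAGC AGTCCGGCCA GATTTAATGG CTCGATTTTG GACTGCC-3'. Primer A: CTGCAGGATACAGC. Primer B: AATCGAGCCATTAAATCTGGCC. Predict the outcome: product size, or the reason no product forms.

No product — primer A has no binding site in the template.

Primer A (CTGCAGGATACAGC) does not match the top strand, and its reverse complement GCTGTATCCTGCAG does not match either.
With no annealing site for primer A, no amplification occurs.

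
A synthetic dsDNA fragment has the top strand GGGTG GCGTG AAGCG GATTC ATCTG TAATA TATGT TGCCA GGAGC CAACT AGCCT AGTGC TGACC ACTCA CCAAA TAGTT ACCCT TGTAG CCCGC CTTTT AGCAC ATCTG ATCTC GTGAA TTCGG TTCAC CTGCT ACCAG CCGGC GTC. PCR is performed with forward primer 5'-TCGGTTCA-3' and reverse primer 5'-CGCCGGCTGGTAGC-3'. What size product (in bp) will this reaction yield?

25 bp

Forward primer TCGGTTCA is found on the top strand at positions 122–129.
Reverse complement of the reverse primer: GCTACCAGCCGGCG. This occurs on the top strand at positions 133–146.
Amplicon spans positions 122–146: 25 bp.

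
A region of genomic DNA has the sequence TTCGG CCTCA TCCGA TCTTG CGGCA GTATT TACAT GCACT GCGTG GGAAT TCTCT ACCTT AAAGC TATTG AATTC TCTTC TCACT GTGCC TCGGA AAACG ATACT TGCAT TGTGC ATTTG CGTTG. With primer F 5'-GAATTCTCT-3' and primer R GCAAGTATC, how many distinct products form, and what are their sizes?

Two products: 62 bp, 39 bp

The forward primer GAATTCTCT matches the top strand at positions 47–55, 70–78.
The reverse primer's reverse complement is GATACTTGC, matching at positions 100–108.
Each forward site pairs with the reverse site to give a product ending at position 108: sizes 62, 39 bp.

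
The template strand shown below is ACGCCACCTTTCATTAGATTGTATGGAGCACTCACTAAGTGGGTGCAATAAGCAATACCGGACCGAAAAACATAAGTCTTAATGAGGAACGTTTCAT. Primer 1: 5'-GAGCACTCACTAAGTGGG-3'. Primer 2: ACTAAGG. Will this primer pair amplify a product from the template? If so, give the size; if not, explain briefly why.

No product — primer 2 has no binding site in the template.

Primer 2 (ACTAAGG) does not match the top strand, and its reverse complement CCTTAGT does not match either.
With no annealing site for primer 2, no amplification occurs.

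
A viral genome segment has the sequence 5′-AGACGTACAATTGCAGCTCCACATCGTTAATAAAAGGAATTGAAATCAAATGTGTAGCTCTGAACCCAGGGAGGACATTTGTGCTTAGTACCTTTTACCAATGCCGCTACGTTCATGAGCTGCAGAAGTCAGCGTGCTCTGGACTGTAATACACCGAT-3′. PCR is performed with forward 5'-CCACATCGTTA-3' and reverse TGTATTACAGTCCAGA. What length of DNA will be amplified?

135 bp

Scanning the template, CCACATCGTTA occurs at positions 19–29; this primer anneals to the bottom strand there with its 3' end pointing downstream.
Taking the reverse complement of TGTATTACAGTCCAGA gives TCTGGACTGTAATACA, found at positions 138–153 on the template; the primer anneals here to the top strand with its 3' end pointing upstream.
Product length = (reverse-primer end) − (forward-primer start) + 1 = 153 − 19 + 1 = 135 bp.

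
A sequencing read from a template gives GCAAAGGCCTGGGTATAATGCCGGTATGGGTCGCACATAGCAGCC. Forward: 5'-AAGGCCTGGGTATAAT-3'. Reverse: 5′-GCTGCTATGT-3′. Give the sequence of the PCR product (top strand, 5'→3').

5'-AAGGCCTGGGTATAATGCCGGTATGGGTCGCACATAGCAGC-3'

Forward primer AAGGCCTGGGTATAAT is found on the top strand at positions 4–19.
The reverse primer's reverse complement is ACATAGCAGC, which matches the template at positions 35–44.
The product is the template from position 4 through 44 (41 bp).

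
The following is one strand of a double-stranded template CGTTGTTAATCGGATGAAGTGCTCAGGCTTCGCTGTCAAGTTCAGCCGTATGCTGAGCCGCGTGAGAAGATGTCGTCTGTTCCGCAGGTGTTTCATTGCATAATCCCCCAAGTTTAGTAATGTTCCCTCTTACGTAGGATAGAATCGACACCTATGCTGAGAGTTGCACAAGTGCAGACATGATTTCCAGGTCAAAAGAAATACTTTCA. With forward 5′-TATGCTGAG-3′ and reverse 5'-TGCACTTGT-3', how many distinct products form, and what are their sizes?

Two products: 128 bp, 24 bp

The forward primer TATGCTGAG matches the top strand at positions 49–57, 153–161.
The reverse primer's reverse complement is ACAAGTGCA, matching at positions 168–176.
Each forward site pairs with the reverse site to give a product ending at position 176: sizes 128, 24 bp.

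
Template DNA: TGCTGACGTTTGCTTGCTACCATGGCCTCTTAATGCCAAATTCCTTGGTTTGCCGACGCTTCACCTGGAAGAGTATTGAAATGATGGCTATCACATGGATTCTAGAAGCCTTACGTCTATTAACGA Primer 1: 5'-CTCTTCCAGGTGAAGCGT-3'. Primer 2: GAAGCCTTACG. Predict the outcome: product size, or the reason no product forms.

Primer 1 (CTCTTCCAGGTGAAGCGT) has reverse complement ACGCTTCACCTGGAAGAG, which matches the top strand at positions 56–73; primer 1 anneals to the top strand there with its 3' end pointing upstream toward position 56.
Primer 2 (GAAGCCTTACG) matches the top strand directly at positions 105–115; it anneals to the bottom strand with its 3' end pointing downstream toward position 115.
The 3' ends diverge (primer 1 extends toward position 1, primer 2 toward position 126), so the primers never converge on a shared product.

No product — the primers' 3' ends point away from each other.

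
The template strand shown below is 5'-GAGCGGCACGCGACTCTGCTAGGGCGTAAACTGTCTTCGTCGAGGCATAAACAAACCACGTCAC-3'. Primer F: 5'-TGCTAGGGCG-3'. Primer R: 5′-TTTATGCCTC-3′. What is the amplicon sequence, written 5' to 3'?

The forward primer matches the template at positions 17–26.
Reverse complement of the reverse primer: GAGGCATAAA. This occurs on the top strand at positions 42–51.
The product is the template from position 17 through 51 (35 bp).

5'-TGCTAGGGCGTAAACTGTCTTCGTCGAGGCATAAA-3'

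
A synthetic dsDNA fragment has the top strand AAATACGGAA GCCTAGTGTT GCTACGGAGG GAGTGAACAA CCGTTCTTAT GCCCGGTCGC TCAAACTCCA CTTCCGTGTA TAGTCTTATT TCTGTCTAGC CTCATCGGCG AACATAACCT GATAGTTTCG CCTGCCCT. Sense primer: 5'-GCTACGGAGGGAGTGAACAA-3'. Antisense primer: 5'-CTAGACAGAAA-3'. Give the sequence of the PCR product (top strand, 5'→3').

Scanning the template, GCTACGGAGGGAGTGAACAA occurs at positions 21–40; this primer anneals to the bottom strand there with its 3' end pointing downstream.
The reverse primer's reverse complement is TTTCTGTCTAG, which matches the template at positions 89–99.
The product is the template from position 21 through 99 (79 bp).

5'-GCTACGGAGGGAGTGAACAACCGTTCTTATGCCCGGTCGCTCAAACTCCACTTCCGTGTATAGTCTTATTTCTGTCTAG-3'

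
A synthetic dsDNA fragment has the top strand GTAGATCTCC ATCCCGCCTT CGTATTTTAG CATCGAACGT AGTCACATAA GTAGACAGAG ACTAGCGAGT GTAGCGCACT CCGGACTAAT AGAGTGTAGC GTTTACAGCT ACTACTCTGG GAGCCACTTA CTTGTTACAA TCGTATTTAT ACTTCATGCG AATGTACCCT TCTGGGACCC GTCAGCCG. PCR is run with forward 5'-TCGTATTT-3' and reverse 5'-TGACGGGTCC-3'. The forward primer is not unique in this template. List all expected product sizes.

The forward primer TCGTATTT matches the top strand at positions 20–27, 141–148.
The reverse primer's reverse complement is GGACCCGTCA, matching at positions 175–184.
Each forward site pairs with the reverse site to give a product ending at position 184: sizes 165, 44 bp.

165 bp, 44 bp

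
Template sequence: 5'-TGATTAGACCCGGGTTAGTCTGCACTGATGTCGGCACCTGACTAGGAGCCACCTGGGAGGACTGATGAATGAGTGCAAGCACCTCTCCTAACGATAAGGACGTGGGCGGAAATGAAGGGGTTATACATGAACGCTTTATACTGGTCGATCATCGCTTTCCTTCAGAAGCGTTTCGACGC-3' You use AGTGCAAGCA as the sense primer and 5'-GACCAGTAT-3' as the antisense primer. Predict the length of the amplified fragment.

Scanning the template, AGTGCAAGCA occurs at positions 72–81; this primer anneals to the bottom strand there with its 3' end pointing downstream.
Taking the reverse complement of GACCAGTAT gives ATACTGGTC, found at positions 138–146 on the template; the primer anneals here to the top strand with its 3' end pointing upstream.
Amplicon spans positions 72–146: 75 bp.

75 bp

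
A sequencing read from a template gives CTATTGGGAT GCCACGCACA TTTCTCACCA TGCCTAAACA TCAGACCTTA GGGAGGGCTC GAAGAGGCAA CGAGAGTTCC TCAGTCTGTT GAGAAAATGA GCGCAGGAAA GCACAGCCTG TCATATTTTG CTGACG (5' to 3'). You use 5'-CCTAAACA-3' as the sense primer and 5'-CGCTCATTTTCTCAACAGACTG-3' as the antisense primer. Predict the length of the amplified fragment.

71 bp

The forward primer matches the template at positions 33–40.
Reverse complement of the reverse primer: CAGTCTGTTGAGAAAATGAGCG. This occurs on the top strand at positions 82–103.
Product length = (reverse-primer end) − (forward-primer start) + 1 = 103 − 33 + 1 = 71 bp.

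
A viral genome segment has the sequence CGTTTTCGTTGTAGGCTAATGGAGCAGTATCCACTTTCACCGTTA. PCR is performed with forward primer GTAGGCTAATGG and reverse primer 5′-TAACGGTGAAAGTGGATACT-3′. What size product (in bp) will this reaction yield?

Scanning the template, GTAGGCTAATGG occurs at positions 11–22; this primer anneals to the bottom strand there with its 3' end pointing downstream.
Taking the reverse complement of TAACGGTGAAAGTGGATACT gives AGTATCCACTTTCACCGTTA, found at positions 26–45 on the template; the primer anneals here to the top strand with its 3' end pointing upstream.
Product length = (reverse-primer end) − (forward-primer start) + 1 = 45 − 11 + 1 = 35 bp.

35 bp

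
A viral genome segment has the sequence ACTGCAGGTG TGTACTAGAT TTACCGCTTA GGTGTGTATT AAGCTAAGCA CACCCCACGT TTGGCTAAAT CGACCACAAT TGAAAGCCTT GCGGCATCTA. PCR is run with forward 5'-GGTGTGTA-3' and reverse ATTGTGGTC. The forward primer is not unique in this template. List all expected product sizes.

The forward primer GGTGTGTA matches the top strand at positions 7–14, 31–38.
The reverse primer's reverse complement is GACCACAAT, matching at positions 72–80.
Each forward site pairs with the reverse site to give a product ending at position 80: sizes 74, 50 bp.

74 bp, 50 bp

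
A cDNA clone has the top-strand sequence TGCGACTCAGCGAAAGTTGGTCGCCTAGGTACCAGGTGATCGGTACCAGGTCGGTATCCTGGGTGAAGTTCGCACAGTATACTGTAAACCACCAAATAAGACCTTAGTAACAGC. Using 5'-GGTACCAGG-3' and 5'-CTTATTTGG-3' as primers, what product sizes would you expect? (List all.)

The forward primer GGTACCAGG matches the top strand at positions 28–36, 42–50.
The reverse primer's reverse complement is CCAAATAAG, matching at positions 92–100.
Each forward site pairs with the reverse site to give a product ending at position 100: sizes 73, 59 bp.

73 bp, 59 bp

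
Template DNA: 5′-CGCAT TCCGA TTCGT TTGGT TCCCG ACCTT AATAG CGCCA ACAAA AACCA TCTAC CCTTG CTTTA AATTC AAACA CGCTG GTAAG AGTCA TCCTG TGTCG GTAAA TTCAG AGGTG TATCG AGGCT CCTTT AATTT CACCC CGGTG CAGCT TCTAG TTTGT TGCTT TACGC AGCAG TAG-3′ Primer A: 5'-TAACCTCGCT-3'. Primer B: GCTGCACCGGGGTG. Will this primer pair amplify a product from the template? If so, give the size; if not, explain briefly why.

No product — primer A has no binding site in the template.

Primer A (TAACCTCGCT) does not match the top strand, and its reverse complement AGCGAGGTTA does not match either.
With no annealing site for primer A, no amplification occurs.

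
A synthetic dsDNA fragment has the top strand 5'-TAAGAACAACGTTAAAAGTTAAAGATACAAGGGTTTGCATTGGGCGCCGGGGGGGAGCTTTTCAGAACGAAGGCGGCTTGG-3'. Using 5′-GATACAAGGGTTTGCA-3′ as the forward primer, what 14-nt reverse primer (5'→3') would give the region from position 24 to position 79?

5'-AAGCCGCCTTCGTT-3'

The product's 3' end on the top strand is position 79.
The reverse primer anneals to the top strand over positions 66–79, i.e. to AACGAAGGCGGCTT.
Its sequence written 5'→3' is the reverse complement: AAGCCGCCTTCGTT.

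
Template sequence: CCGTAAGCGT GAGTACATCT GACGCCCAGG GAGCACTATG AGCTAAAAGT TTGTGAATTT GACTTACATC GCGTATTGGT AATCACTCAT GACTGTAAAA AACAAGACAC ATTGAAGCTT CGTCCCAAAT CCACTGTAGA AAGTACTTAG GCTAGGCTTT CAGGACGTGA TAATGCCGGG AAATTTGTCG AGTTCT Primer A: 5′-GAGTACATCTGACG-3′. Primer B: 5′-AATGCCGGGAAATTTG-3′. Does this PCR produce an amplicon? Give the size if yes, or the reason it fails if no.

No product — both primers anneal to the same strand and extend in the same direction.

Primer A (GAGTACATCTGACG) matches the top strand at positions 11–24 (3' end points downstream).
Primer B (AATGCCGGGAAATTTG) also matches the top strand directly, at positions 172–187 — its reverse complement CAAATTTCCCGGCATT is not present.
Both primers anneal to the bottom strand with 3' ends pointing the same way, so neither can prime synthesis back toward the other.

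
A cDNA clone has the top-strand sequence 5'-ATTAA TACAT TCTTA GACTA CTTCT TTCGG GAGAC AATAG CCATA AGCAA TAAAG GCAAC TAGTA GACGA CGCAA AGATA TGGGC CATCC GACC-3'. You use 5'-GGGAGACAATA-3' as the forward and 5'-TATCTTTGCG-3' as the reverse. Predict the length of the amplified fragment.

52 bp

Scanning the template, GGGAGACAATA occurs at positions 29–39; this primer anneals to the bottom strand there with its 3' end pointing downstream.
Taking the reverse complement of TATCTTTGCG gives CGCAAAGATA, found at positions 71–80 on the template; the primer anneals here to the top strand with its 3' end pointing upstream.
Product length = (reverse-primer end) − (forward-primer start) + 1 = 80 − 29 + 1 = 52 bp.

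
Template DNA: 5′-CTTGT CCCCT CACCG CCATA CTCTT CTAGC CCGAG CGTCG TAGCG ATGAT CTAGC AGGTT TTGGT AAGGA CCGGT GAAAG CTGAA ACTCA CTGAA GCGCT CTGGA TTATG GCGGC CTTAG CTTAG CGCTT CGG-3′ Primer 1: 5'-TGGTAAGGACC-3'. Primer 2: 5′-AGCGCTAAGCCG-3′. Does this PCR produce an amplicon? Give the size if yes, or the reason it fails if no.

Primer 2 (AGCGCTAAGCCG) does not match the top strand, and its reverse complement CGGCTTAGCGCT does not match either.
With no annealing site for primer 2, no amplification occurs.

No product — primer 2 has no binding site in the template.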